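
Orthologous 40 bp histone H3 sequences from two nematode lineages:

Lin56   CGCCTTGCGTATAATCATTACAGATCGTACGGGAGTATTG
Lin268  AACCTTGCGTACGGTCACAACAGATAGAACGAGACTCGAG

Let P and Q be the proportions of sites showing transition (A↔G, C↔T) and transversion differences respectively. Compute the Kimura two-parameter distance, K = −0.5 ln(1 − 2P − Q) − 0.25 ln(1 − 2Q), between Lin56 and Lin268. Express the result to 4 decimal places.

Mismatches occur at site 1 (C/A, transversion), site 2 (G/A, transition), site 12 (T/C, transition), site 13 (A/G, transition), site 14 (A/G, transition), site 18 (T/C, transition), site 19 (T/A, transversion), site 26 (C/A, transversion), site 28 (T/A, transversion), site 32 (G/A, transition), site 35 (G/C, transversion), site 37 (A/C, transversion), site 38 (T/G, transversion), site 39 (T/A, transversion).
Of the 14 differences, 6 transitions and 8 transversions over 40 sites: P = 6/40 = 0.150000, Q = 8/40 = 0.200000.
d = −0.5·ln(0.500000) − 0.25·ln(0.600000) = −0.5·(-0.693147) − 0.25·(-0.510826) = 0.4743.

0.4743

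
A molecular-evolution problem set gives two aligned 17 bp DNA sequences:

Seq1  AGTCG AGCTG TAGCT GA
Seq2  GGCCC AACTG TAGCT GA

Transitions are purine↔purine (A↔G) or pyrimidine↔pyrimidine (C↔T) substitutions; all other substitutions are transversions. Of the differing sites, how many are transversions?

1

Mismatches occur at site 1 (A/G, transition), site 3 (T/C, transition), site 5 (G/C, transversion), site 7 (G/A, transition).
Of the 4 differences, 3 transitions and 1 transversion, so the answer is 1.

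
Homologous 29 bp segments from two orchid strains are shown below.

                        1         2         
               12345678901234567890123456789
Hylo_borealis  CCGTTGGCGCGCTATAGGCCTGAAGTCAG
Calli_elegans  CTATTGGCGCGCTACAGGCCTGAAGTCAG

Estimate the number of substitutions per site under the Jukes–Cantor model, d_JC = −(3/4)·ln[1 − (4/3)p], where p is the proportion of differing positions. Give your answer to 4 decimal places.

0.1113

The sequences differ at positions 2 (C/T), 3 (G/A), 15 (T/C).
p = 3/29 = 0.103448.
d = −0.75 · ln(1 − (4/3)·0.103448) = −0.75 · ln(0.862069) = −0.75 · (-0.148420) = 0.1113.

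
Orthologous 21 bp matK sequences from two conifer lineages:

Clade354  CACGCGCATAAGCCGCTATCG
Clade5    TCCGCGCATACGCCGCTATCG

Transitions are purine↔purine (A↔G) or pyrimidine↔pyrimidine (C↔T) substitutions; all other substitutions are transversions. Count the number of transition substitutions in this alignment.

Mismatches occur at site 1 (C↔T, transition), site 2 (A↔C, transversion), site 11 (A↔C, transversion).
Of the 3 differences, 1 transition and 2 transversions, so the answer is 1.

1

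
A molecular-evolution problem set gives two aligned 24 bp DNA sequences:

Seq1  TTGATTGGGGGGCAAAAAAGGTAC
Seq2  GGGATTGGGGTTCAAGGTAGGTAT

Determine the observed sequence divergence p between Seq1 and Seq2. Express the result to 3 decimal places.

The sequences differ at positions 1 (T/G), 2 (T/G), 11 (G/T), 12 (G/T), 16 (A/G), 17 (A/G), 18 (A/T), 24 (C/T).
There are 8 differences over 24 sites, so p = 8/24 = 0.333.

0.333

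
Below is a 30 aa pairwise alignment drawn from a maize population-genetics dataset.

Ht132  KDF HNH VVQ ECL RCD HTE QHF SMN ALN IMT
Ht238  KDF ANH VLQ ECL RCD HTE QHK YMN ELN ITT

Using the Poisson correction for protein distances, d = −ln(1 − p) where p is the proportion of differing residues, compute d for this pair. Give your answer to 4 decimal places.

Mismatches occur at site 4 (H↔A), site 8 (V↔L), site 21 (F↔K), site 22 (S↔Y), site 25 (A↔E), site 29 (M↔T).
p = 6/30 = 0.200000.
d = −ln(1 − 0.200000) = −ln(0.800000) = 0.2231.

0.2231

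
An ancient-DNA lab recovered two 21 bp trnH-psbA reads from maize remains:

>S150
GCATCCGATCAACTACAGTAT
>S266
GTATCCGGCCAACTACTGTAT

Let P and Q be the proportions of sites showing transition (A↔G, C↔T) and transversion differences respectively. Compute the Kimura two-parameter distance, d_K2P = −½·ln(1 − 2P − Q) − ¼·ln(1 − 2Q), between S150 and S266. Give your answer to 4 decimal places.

Differing sites — 2:C/T (Ti); 8:A/G (Ti); 9:T/C (Ti); 17:A/T (Tv).
Of the 4 differences, 3 transitions and 1 transversion over 21 sites: P = 3/21 = 0.142857, Q = 1/21 = 0.047619.
d = −0.5·ln(0.666667) − 0.25·ln(0.904762) = −0.5·(-0.405465) − 0.25·(-0.100083) = 0.2278.

0.2278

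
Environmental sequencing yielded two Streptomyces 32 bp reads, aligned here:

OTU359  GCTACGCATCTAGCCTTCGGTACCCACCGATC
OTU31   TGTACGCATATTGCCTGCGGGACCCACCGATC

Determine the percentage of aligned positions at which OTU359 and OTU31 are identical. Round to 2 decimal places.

Differing sites — 1:G/T; 2:C/G; 10:C/A; 12:A/T; 17:T/G; 21:T/G.
26 of the 32 sites match, so the percent identity is 26/32 × 100 = 81.25%.

81.25%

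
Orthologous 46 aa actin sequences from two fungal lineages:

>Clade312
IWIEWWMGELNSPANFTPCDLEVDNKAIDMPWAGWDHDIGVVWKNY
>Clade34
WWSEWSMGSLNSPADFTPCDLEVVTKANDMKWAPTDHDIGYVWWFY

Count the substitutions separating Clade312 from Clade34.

14

Mismatches occur at site 1 (I/W), site 3 (I/S), site 6 (W/S), site 9 (E/S), site 15 (N/D), site 24 (D/V), site 25 (N/T), site 28 (I/N), site 31 (P/K), site 34 (G/P), site 35 (W/T), site 41 (V/Y), site 44 (K/W), site 45 (N/F).
That gives 14 mismatches out of 46 aligned sites, so the Hamming distance is 14.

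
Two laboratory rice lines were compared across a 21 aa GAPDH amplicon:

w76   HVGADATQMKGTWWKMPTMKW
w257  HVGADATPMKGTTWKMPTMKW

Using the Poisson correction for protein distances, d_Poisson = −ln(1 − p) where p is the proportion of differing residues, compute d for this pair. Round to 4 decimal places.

0.1001

Mismatches occur at site 8 (Q↔P), site 13 (W↔T).
p = 2/21 = 0.095238.
d = −ln(1 − 0.095238) = −ln(0.904762) = 0.1001.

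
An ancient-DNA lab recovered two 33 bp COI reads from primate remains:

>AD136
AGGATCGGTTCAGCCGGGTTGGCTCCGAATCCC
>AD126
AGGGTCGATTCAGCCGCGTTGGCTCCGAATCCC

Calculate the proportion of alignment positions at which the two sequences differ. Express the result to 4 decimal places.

0.0909

Differing sites — 4:A/G; 8:G/A; 17:G/C.
There are 3 differences over 33 sites, so p = 3/33 = 0.0909.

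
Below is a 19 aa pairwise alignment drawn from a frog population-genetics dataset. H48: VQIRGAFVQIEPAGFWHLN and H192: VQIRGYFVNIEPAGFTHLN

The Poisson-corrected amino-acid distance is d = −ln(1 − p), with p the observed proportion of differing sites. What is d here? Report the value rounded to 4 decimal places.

Mismatches occur at site 6 (A/Y), site 9 (Q/N), site 16 (W/T).
p = 3/19 = 0.157895.
d = −ln(1 − 0.157895) = −ln(0.842105) = 0.1719.

0.1719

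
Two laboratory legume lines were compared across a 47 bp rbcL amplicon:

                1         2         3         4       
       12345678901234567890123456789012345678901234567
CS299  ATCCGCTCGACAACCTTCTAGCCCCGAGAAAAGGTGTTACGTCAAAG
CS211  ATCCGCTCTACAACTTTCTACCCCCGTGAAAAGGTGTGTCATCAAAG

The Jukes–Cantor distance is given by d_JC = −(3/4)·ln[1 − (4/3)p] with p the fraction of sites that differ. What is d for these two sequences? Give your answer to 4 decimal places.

0.1660

Mismatches occur at site 9 (G↔T), site 15 (C↔T), site 21 (G↔C), site 27 (A↔T), site 38 (T↔G), site 39 (A↔T), site 41 (G↔A).
p = 7/47 = 0.148936.
d = −0.75 · ln(1 − (4/3)·0.148936) = −0.75 · ln(0.801419) = −0.75 · (-0.221371) = 0.1660.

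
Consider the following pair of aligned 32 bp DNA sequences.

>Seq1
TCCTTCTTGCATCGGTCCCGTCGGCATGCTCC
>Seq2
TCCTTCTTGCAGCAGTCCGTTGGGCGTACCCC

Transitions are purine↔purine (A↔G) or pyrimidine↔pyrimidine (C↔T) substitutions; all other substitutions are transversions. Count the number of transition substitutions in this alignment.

Mismatches occur at site 12 (T↔G, transversion), site 14 (G↔A, transition), site 19 (C↔G, transversion), site 20 (G↔T, transversion), site 22 (C↔G, transversion), site 26 (A↔G, transition), site 28 (G↔A, transition), site 30 (T↔C, transition).
Of the 8 differences, 4 transitions and 4 transversions, so the answer is 4.

4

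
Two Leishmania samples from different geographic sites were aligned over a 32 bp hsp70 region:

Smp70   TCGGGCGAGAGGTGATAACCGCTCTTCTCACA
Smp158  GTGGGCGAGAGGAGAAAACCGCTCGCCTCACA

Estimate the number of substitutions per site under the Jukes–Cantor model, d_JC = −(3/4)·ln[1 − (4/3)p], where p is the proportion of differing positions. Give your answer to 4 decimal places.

Differing sites — 1:T/G; 2:C/T; 13:T/A; 16:T/A; 25:T/G; 26:T/C.
p = 6/32 = 0.187500.
d = −0.75 · ln(1 − (4/3)·0.187500) = −0.75 · ln(0.750000) = −0.75 · (-0.287682) = 0.2158.

0.2158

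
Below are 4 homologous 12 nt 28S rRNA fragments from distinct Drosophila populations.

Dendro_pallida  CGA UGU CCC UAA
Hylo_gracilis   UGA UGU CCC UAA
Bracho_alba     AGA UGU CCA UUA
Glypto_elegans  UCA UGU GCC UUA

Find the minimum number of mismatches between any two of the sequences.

1

Pairwise Hamming distances:
  Dendro_pallida vs Hylo_gracilis: 1
  Dendro_pallida vs Bracho_alba: 3
  Dendro_pallida vs Glypto_elegans: 4
  Hylo_gracilis vs Bracho_alba: 3
  Hylo_gracilis vs Glypto_elegans: 3
  Bracho_alba vs Glypto_elegans: 4
The smallest is 1, between Dendro_pallida and Hylo_gracilis.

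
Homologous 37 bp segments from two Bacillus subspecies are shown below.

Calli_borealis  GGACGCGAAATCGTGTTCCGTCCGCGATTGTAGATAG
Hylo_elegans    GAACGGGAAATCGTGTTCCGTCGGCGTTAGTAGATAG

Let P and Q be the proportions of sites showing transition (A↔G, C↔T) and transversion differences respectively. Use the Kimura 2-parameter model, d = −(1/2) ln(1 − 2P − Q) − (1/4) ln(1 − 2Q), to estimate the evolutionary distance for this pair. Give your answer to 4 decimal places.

0.1494

Mismatches occur at site 2 (G/A, transition), site 6 (C/G, transversion), site 23 (C/G, transversion), site 27 (A/T, transversion), site 29 (T/A, transversion).
Of the 5 differences, 1 transition and 4 transversions over 37 sites: P = 1/37 = 0.027027, Q = 4/37 = 0.108108.
d = −0.5·ln(0.837838) − 0.25·ln(0.783784) = −0.5·(-0.176931) − 0.25·(-0.243622) = 0.1494.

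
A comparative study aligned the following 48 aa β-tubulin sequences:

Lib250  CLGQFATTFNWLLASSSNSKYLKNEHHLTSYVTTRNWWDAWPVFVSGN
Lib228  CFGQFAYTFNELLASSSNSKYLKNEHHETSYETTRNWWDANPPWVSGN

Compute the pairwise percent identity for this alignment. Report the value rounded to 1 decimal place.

83.3%

The sequences differ at positions 2 (L/F), 7 (T/Y), 11 (W/E), 28 (L/E), 32 (V/E), 41 (W/N), 43 (V/P), 44 (F/W).
40 of the 48 sites match, so the percent identity is 40/48 × 100 = 83.3%.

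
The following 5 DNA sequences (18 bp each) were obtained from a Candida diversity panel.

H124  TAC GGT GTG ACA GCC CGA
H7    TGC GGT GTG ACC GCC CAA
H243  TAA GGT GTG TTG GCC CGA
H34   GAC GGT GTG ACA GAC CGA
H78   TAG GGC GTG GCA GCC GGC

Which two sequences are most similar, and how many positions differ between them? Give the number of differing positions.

2

Pairwise Hamming distances:
  H124 vs H7: 3
  H124 vs H243: 4
  H124 vs H34: 2
  H124 vs H78: 5
  H7 vs H243: 6
  H7 vs H34: 5
  H7 vs H78: 8
  H243 vs H34: 6
  H243 vs H78: 7
  H34 vs H78: 7
The smallest is 2, between H124 and H34.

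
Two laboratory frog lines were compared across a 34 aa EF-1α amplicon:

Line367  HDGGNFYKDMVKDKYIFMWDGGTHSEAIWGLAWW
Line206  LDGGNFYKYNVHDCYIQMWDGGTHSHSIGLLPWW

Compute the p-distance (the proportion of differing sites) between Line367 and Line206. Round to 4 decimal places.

The sequences differ at positions 1 (H/L), 9 (D/Y), 10 (M/N), 12 (K/H), 14 (K/C), 17 (F/Q), 26 (E/H), 27 (A/S), 29 (W/G), 30 (G/L), 32 (A/P).
There are 11 differences over 34 sites, so p = 11/34 = 0.3235.

0.3235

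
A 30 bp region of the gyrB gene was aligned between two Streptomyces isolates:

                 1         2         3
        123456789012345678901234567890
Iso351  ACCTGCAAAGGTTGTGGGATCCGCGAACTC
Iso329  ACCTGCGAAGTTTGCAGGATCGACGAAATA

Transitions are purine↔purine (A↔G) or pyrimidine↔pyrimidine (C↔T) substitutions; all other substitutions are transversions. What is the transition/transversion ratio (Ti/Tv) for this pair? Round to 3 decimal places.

Mismatches occur at site 7 (A/G, transition), site 11 (G/T, transversion), site 15 (T/C, transition), site 16 (G/A, transition), site 22 (C/G, transversion), site 23 (G/A, transition), site 28 (C/A, transversion), site 30 (C/A, transversion).
Of the 8 differences, 4 transitions and 4 transversions, so Ti/Tv = 4/4 = 1.000.

1.000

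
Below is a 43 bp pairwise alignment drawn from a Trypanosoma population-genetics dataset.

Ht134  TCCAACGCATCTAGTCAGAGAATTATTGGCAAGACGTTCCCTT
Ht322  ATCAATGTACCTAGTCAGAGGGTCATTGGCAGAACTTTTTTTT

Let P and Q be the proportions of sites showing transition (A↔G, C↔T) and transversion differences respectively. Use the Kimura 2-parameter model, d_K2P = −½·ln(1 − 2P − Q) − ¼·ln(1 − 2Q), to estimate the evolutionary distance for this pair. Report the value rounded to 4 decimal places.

0.4884

The sequences differ at positions 1 (T/A, transversion), 2 (C/T, transition), 6 (C/T, transition), 8 (C/T, transition), 10 (T/C, transition), 21 (A/G, transition), 22 (A/G, transition), 24 (T/C, transition), 32 (A/G, transition), 33 (G/A, transition), 36 (G/T, transversion), 39 (C/T, transition), 40 (C/T, transition), 41 (C/T, transition).
Of the 14 differences, 12 transitions and 2 transversions over 43 sites: P = 12/43 = 0.279070, Q = 2/43 = 0.046512.
d = −0.5·ln(0.395348) − 0.25·ln(0.906976) = −0.5·(-0.927989) − 0.25·(-0.097639) = 0.4884.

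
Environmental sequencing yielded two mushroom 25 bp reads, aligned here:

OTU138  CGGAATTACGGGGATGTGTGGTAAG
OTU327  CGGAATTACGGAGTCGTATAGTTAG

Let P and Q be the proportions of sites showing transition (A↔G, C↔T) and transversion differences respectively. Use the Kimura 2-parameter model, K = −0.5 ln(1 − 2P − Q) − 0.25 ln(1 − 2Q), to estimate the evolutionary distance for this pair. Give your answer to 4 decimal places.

The sequences differ at positions 12 (G/A, transition), 14 (A/T, transversion), 15 (T/C, transition), 18 (G/A, transition), 20 (G/A, transition), 23 (A/T, transversion).
Of the 6 differences, 4 transitions and 2 transversions over 25 sites: P = 4/25 = 0.160000, Q = 2/25 = 0.080000.
d = −0.5·ln(0.600000) − 0.25·ln(0.840000) = −0.5·(-0.510826) − 0.25·(-0.174353) = 0.2990.

0.2990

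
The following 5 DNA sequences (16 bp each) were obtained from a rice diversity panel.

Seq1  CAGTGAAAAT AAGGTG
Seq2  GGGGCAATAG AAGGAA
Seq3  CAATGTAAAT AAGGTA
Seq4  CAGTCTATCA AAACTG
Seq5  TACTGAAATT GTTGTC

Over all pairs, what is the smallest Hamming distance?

Pairwise Hamming distances:
  Seq1 vs Seq2: 8
  Seq1 vs Seq3: 3
  Seq1 vs Seq4: 7
  Seq1 vs Seq5: 7
  Seq2 vs Seq3: 9
  Seq2 vs Seq4: 10
  Seq2 vs Seq5: 13
  Seq3 vs Seq4: 8
  Seq3 vs Seq5: 8
  Seq4 vs Seq5: 12
The smallest is 3, between Seq1 and Seq3.

3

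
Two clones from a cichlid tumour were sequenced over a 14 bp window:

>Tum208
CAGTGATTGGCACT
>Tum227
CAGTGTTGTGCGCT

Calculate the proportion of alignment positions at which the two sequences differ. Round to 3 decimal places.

0.286

The sequences differ at positions 6 (A/T), 8 (T/G), 9 (G/T), 12 (A/G).
There are 4 differences over 14 sites, so p = 4/14 = 0.286.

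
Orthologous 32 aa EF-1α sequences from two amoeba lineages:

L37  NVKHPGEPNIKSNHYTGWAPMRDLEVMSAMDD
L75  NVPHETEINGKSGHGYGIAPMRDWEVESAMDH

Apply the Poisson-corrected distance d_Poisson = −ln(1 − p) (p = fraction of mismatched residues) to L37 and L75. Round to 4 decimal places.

0.4700

The sequences differ at positions 3 (K/P), 5 (P/E), 6 (G/T), 8 (P/I), 10 (I/G), 13 (N/G), 15 (Y/G), 16 (T/Y), 18 (W/I), 24 (L/W), 27 (M/E), 32 (D/H).
p = 12/32 = 0.375000.
d = −ln(1 − 0.375000) = −ln(0.625000) = 0.4700.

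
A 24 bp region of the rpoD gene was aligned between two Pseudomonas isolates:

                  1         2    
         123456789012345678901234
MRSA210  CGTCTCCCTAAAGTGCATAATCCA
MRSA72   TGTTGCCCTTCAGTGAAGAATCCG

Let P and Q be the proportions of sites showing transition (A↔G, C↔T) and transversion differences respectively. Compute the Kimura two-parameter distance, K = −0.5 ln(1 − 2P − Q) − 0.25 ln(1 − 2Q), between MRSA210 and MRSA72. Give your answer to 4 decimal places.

The sequences differ at positions 1 (C/T, transition), 4 (C/T, transition), 5 (T/G, transversion), 10 (A/T, transversion), 11 (A/C, transversion), 16 (C/A, transversion), 18 (T/G, transversion), 24 (A/G, transition).
Of the 8 differences, 3 transitions and 5 transversions over 24 sites: P = 3/24 = 0.125000, Q = 5/24 = 0.208333.
d = −0.5·ln(0.541667) − 0.25·ln(0.583334) = −0.5·(-0.613104) − 0.25·(-0.538995) = 0.4413.

0.4413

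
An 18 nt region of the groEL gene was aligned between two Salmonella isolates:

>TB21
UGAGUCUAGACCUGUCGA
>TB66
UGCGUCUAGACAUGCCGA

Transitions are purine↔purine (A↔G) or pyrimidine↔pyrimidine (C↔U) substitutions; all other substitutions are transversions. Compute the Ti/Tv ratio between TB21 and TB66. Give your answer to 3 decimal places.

0.500

Differing sites — 3:A/C (Tv); 12:C/A (Tv); 15:U/C (Ti).
Of the 3 differences, 1 transition and 2 transversions, so Ti/Tv = 1/2 = 0.500.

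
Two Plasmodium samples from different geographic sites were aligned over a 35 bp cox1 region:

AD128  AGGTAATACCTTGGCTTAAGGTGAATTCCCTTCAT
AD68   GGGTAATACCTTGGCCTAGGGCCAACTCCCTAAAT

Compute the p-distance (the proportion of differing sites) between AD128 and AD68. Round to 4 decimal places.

The sequences differ at positions 1 (A/G), 16 (T/C), 19 (A/G), 22 (T/C), 23 (G/C), 26 (T/C), 32 (T/A), 33 (C/A).
There are 8 differences over 35 sites, so p = 8/35 = 0.2286.

0.2286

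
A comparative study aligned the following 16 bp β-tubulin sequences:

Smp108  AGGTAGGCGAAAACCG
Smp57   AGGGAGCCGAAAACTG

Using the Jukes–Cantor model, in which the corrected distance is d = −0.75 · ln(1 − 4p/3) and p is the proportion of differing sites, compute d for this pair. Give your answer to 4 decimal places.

0.2158

Mismatches occur at site 4 (T/G), site 7 (G/C), site 15 (C/T).
p = 3/16 = 0.187500.
d = −0.75 · ln(1 − (4/3)·0.187500) = −0.75 · ln(0.750000) = −0.75 · (-0.287682) = 0.2158.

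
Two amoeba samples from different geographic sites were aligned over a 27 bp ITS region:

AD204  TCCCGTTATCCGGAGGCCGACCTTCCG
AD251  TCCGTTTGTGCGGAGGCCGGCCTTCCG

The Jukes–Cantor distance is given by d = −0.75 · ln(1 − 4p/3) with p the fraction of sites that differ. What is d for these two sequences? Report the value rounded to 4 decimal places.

0.2127

The sequences differ at positions 4 (C/G), 5 (G/T), 8 (A/G), 10 (C/G), 20 (A/G).
p = 5/27 = 0.185185.
d = −0.75 · ln(1 − (4/3)·0.185185) = −0.75 · ln(0.753087) = −0.75 · (-0.283575) = 0.2127.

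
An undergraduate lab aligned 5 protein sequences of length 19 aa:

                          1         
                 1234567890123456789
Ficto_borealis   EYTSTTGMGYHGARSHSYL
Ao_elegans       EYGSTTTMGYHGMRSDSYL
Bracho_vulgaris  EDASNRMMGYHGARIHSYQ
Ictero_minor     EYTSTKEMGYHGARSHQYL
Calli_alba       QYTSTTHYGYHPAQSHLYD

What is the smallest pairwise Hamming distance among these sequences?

Pairwise Hamming distances:
  Ficto_borealis vs Ao_elegans: 4
  Ficto_borealis vs Bracho_vulgaris: 7
  Ficto_borealis vs Ictero_minor: 3
  Ficto_borealis vs Calli_alba: 7
  Ao_elegans vs Bracho_vulgaris: 9
  Ao_elegans vs Ictero_minor: 6
  Ao_elegans vs Calli_alba: 10
  Bracho_vulgaris vs Ictero_minor: 8
  Bracho_vulgaris vs Calli_alba: 12
  Ictero_minor vs Calli_alba: 8
The smallest is 3, between Ficto_borealis and Ictero_minor.

3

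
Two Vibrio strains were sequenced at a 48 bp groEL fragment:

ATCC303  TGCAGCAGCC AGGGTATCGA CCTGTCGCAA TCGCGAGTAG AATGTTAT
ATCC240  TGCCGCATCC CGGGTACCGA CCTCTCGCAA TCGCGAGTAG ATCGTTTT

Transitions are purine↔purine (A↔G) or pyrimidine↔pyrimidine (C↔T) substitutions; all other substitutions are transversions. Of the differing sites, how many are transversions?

6

The sequences differ at positions 4 (A/C, transversion), 8 (G/T, transversion), 11 (A/C, transversion), 17 (T/C, transition), 24 (G/C, transversion), 42 (A/T, transversion), 43 (T/C, transition), 47 (A/T, transversion).
Of the 8 differences, 2 transitions and 6 transversions, so the answer is 6.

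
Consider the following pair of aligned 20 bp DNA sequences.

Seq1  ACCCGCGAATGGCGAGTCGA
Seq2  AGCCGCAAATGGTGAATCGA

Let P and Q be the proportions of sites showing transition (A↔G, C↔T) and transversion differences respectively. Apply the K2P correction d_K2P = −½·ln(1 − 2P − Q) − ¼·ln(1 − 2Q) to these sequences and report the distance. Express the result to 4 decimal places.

0.2417

Mismatches occur at site 2 (C→G, transversion), site 7 (G→A, transition), site 13 (C→T, transition), site 16 (G→A, transition).
Of the 4 differences, 3 transitions and 1 transversion over 20 sites: P = 3/20 = 0.150000, Q = 1/20 = 0.050000.
d = −0.5·ln(0.650000) − 0.25·ln(0.900000) = −0.5·(-0.430783) − 0.25·(-0.105361) = 0.2417.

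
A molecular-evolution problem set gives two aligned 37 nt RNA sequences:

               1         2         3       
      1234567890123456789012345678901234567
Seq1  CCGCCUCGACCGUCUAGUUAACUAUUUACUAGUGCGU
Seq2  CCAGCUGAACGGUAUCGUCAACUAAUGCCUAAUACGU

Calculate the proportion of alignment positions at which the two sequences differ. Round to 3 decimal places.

0.351

The sequences differ at positions 3 (G/A), 4 (C/G), 7 (C/G), 8 (G/A), 11 (C/G), 14 (C/A), 16 (A/C), 19 (U/C), 25 (U/A), 27 (U/G), 28 (A/C), 32 (G/A), 34 (G/A).
There are 13 differences over 37 sites, so p = 13/37 = 0.351.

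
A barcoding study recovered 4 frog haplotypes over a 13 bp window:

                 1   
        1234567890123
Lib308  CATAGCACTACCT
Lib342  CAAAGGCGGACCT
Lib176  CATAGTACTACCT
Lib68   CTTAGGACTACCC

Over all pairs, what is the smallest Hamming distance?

Pairwise Hamming distances:
  Lib308 vs Lib342: 5
  Lib308 vs Lib176: 1
  Lib308 vs Lib68: 3
  Lib342 vs Lib176: 5
  Lib342 vs Lib68: 6
  Lib176 vs Lib68: 3
The smallest is 1, between Lib308 and Lib176.

1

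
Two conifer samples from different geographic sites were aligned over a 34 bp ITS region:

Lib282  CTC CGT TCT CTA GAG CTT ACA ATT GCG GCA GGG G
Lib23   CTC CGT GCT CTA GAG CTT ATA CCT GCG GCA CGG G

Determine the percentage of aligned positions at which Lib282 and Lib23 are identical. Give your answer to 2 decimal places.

85.29%

Mismatches occur at site 7 (T↔G), site 20 (C↔T), site 22 (A↔C), site 23 (T↔C), site 31 (G↔C).
29 of the 34 sites match, so the percent identity is 29/34 × 100 = 85.29%.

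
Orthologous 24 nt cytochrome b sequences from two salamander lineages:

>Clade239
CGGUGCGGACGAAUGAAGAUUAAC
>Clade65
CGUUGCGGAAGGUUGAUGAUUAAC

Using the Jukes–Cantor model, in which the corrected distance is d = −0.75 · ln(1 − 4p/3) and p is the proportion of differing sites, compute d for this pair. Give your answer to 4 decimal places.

0.2441

Differing sites — 3:G/U; 10:C/A; 12:A/G; 13:A/U; 17:A/U.
p = 5/24 = 0.208333.
d = −0.75 · ln(1 − (4/3)·0.208333) = −0.75 · ln(0.722223) = −0.75 · (-0.325421) = 0.2441.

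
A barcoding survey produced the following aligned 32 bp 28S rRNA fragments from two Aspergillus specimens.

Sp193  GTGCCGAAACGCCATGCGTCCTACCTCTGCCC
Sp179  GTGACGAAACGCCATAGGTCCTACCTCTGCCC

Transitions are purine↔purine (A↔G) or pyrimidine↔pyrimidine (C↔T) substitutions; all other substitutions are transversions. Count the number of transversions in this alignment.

2

Differing sites — 4:C/A (Tv); 16:G/A (Ti); 17:C/G (Tv).
Of the 3 differences, 1 transition and 2 transversions, so the answer is 2.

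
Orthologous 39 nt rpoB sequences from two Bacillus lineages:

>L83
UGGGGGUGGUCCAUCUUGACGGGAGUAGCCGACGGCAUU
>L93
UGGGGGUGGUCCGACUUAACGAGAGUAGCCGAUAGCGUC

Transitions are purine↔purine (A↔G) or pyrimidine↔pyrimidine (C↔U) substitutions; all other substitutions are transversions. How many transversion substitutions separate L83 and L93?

Differing sites — 13:A/G (Ti); 14:U/A (Tv); 18:G/A (Ti); 22:G/A (Ti); 33:C/U (Ti); 34:G/A (Ti); 37:A/G (Ti); 39:U/C (Ti).
Of the 8 differences, 7 transitions and 1 transversion, so the answer is 1.

1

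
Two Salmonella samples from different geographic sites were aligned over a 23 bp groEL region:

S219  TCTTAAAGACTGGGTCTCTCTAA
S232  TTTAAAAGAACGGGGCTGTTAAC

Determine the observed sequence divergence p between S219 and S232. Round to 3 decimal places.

The sequences differ at positions 2 (C/T), 4 (T/A), 10 (C/A), 11 (T/C), 15 (T/G), 18 (C/G), 20 (C/T), 21 (T/A), 23 (A/C).
There are 9 differences over 23 sites, so p = 9/23 = 0.391.

0.391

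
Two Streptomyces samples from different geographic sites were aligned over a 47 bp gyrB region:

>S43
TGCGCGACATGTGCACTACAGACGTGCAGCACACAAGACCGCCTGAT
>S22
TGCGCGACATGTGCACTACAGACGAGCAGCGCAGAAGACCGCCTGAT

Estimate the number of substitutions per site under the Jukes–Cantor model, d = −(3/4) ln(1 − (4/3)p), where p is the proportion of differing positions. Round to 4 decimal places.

0.0667

Mismatches occur at site 25 (T/A), site 31 (A/G), site 34 (C/G).
p = 3/47 = 0.063830.
d = −0.75 · ln(1 − (4/3)·0.063830) = −0.75 · ln(0.914893) = −0.75 · (-0.088948) = 0.0667.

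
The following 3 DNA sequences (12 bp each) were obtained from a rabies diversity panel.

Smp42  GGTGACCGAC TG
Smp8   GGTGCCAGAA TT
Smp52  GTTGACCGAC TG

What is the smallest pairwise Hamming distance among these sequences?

1

Pairwise Hamming distances:
  Smp42 vs Smp8: 4
  Smp42 vs Smp52: 1
  Smp8 vs Smp52: 5
The smallest is 1, between Smp42 and Smp52.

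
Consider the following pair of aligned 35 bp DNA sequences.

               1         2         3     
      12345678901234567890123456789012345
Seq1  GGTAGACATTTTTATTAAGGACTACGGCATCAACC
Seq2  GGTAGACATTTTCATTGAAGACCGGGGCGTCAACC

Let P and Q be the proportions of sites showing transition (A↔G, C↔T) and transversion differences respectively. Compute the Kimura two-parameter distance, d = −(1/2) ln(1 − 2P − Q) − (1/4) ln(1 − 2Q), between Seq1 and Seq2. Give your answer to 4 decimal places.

0.2469

The sequences differ at positions 13 (T/C, transition), 17 (A/G, transition), 19 (G/A, transition), 23 (T/C, transition), 24 (A/G, transition), 25 (C/G, transversion), 29 (A/G, transition).
Of the 7 differences, 6 transitions and 1 transversion over 35 sites: P = 6/35 = 0.171429, Q = 1/35 = 0.028571.
d = −0.5·ln(0.628571) − 0.25·ln(0.942858) = −0.5·(-0.464306) − 0.25·(-0.058840) = 0.2469.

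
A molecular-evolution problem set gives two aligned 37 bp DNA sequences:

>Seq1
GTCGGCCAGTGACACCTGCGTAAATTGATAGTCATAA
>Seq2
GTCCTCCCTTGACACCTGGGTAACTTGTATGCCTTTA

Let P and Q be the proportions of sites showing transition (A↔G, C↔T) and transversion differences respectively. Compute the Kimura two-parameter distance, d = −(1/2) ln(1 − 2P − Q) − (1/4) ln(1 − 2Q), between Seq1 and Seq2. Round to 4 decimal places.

Differing sites — 4:G/C (Tv); 5:G/T (Tv); 8:A/C (Tv); 9:G/T (Tv); 19:C/G (Tv); 24:A/C (Tv); 28:A/T (Tv); 29:T/A (Tv); 30:A/T (Tv); 32:T/C (Ti); 34:A/T (Tv); 36:A/T (Tv).
Of the 12 differences, 1 transition and 11 transversions over 37 sites: P = 1/37 = 0.027027, Q = 11/37 = 0.297297.
d = −0.5·ln(0.648649) − 0.25·ln(0.405406) = −0.5·(-0.432864) − 0.25·(-0.902866) = 0.4421.

0.4421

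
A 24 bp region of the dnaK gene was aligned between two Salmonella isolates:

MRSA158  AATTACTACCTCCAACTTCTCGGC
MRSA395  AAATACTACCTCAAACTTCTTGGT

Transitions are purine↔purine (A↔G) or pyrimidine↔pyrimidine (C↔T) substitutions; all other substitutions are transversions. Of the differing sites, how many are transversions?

Mismatches occur at site 3 (T↔A, transversion), site 13 (C↔A, transversion), site 21 (C↔T, transition), site 24 (C↔T, transition).
Of the 4 differences, 2 transitions and 2 transversions, so the answer is 2.

2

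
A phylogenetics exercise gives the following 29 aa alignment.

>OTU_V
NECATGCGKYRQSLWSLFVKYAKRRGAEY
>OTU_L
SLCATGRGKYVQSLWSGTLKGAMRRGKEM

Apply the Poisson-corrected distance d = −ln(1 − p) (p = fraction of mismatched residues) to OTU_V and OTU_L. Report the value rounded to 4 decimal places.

Mismatches occur at site 1 (N→S), site 2 (E→L), site 7 (C→R), site 11 (R→V), site 17 (L→G), site 18 (F→T), site 19 (V→L), site 21 (Y→G), site 23 (K→M), site 27 (A→K), site 29 (Y→M).
p = 11/29 = 0.379310.
d = −ln(1 − 0.379310) = −ln(0.620690) = 0.4769.

0.4769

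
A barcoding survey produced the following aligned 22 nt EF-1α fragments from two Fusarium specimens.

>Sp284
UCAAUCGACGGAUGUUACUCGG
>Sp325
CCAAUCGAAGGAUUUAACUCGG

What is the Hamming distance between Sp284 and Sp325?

4

Differing sites — 1:U/C; 9:C/A; 14:G/U; 16:U/A.
That gives 4 mismatches out of 22 aligned sites, so the Hamming distance is 4.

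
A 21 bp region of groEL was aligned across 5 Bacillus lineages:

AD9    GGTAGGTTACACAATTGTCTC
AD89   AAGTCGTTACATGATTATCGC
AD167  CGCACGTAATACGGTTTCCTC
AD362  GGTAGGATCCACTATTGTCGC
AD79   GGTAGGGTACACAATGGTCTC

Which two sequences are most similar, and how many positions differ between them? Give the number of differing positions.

2

Pairwise Hamming distances:
  AD9 vs AD89: 9
  AD9 vs AD167: 9
  AD9 vs AD362: 4
  AD9 vs AD79: 2
  AD89 vs AD167: 11
  AD89 vs AD362: 10
  AD89 vs AD79: 11
  AD167 vs AD362: 12
  AD167 vs AD79: 11
  AD362 vs AD79: 5
The smallest is 2, between AD9 and AD79.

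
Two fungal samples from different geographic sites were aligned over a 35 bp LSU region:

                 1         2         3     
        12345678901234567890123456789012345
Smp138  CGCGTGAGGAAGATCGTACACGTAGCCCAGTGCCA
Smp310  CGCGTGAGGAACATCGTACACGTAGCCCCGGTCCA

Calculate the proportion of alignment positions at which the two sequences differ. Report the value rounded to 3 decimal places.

The sequences differ at positions 12 (G/C), 29 (A/C), 31 (T/G), 32 (G/T).
There are 4 differences over 35 sites, so p = 4/35 = 0.114.

0.114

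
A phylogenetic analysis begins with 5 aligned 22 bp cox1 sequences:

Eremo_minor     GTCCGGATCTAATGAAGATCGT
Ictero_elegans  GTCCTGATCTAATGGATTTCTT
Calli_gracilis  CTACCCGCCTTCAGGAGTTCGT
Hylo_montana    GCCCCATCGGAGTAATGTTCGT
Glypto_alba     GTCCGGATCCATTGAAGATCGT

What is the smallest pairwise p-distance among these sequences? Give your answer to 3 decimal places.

0.091

Pairwise Hamming distances:
  Eremo_minor vs Ictero_elegans: 5
  Eremo_minor vs Calli_gracilis: 11
  Eremo_minor vs Hylo_montana: 11
  Eremo_minor vs Glypto_alba: 2
  Ictero_elegans vs Calli_gracilis: 11
  Ictero_elegans vs Hylo_montana: 13
  Ictero_elegans vs Glypto_alba: 7
  Calli_gracilis vs Hylo_montana: 13
  Calli_gracilis vs Glypto_alba: 12
  Hylo_montana vs Glypto_alba: 11
The smallest is 2 mismatches, between Eremo_minor and Glypto_alba; p = 2/22 = 0.091.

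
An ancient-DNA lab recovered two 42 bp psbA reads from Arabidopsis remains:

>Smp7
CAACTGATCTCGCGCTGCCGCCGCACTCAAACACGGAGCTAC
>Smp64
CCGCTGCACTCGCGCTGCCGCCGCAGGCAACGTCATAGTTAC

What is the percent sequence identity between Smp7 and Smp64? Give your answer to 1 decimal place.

The sequences differ at positions 2 (A/C), 3 (A/G), 7 (A/C), 8 (T/A), 26 (C/G), 27 (T/G), 31 (A/C), 32 (C/G), 33 (A/T), 35 (G/A), 36 (G/T), 39 (C/T).
30 of the 42 sites match, so the percent identity is 30/42 × 100 = 71.4%.

71.4%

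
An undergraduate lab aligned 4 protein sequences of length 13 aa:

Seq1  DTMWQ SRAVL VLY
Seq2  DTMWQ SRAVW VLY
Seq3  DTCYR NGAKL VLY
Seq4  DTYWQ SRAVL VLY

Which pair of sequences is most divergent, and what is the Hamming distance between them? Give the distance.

Pairwise Hamming distances:
  Seq1 vs Seq2: 1
  Seq1 vs Seq3: 6
  Seq1 vs Seq4: 1
  Seq2 vs Seq3: 7
  Seq2 vs Seq4: 2
  Seq3 vs Seq4: 6
The largest is 7, between Seq2 and Seq3.

7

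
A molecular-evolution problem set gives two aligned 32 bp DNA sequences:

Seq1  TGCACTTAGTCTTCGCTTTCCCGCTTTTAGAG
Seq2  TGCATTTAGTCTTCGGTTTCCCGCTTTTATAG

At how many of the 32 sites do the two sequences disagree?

3

Differing sites — 5:C/T; 16:C/G; 30:G/T.
That gives 3 mismatches out of 32 aligned sites, so the Hamming distance is 3.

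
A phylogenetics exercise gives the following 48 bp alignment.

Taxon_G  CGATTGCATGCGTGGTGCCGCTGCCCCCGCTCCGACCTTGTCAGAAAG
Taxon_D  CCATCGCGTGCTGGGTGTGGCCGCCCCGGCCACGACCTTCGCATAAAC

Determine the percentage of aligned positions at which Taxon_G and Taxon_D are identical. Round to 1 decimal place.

68.8%

Differing sites — 2:G/C; 5:T/C; 8:A/G; 12:G/T; 13:T/G; 18:C/T; 19:C/G; 22:T/C; 28:C/G; 31:T/C; 32:C/A; 40:G/C; 41:T/G; 44:G/T; 48:G/C.
33 of the 48 sites match, so the percent identity is 33/48 × 100 = 68.8%.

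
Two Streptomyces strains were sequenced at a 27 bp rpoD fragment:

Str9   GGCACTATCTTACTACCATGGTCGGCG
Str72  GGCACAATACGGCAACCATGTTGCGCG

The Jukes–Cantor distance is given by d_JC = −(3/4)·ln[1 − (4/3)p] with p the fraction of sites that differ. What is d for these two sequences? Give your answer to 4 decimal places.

Differing sites — 6:T/A; 9:C/A; 10:T/C; 11:T/G; 12:A/G; 14:T/A; 21:G/T; 23:C/G; 24:G/C.
p = 9/27 = 0.333333.
d = −0.75 · ln(1 − (4/3)·0.333333) = −0.75 · ln(0.555556) = −0.75 · (-0.587786) = 0.4408.

0.4408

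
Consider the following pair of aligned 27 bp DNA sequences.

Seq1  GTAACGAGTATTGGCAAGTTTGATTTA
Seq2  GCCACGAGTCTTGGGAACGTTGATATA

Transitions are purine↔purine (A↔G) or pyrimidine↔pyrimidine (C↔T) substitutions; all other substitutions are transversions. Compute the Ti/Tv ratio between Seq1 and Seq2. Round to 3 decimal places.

Mismatches occur at site 2 (T↔C, transition), site 3 (A↔C, transversion), site 10 (A↔C, transversion), site 15 (C↔G, transversion), site 18 (G↔C, transversion), site 19 (T↔G, transversion), site 25 (T↔A, transversion).
Of the 7 differences, 1 transition and 6 transversions, so Ti/Tv = 1/6 = 0.167.

0.167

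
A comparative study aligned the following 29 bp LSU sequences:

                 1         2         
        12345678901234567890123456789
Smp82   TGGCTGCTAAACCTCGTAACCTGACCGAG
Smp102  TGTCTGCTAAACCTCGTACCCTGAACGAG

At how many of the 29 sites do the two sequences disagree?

3

The sequences differ at positions 3 (G/T), 19 (A/C), 25 (C/A).
That gives 3 mismatches out of 29 aligned sites, so the Hamming distance is 3.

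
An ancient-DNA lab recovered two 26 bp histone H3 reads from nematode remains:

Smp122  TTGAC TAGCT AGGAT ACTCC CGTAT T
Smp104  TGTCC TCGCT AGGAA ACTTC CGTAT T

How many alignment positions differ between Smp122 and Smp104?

6

Mismatches occur at site 2 (T→G), site 3 (G→T), site 4 (A→C), site 7 (A→C), site 15 (T→A), site 19 (C→T).
That gives 6 mismatches out of 26 aligned sites, so the Hamming distance is 6.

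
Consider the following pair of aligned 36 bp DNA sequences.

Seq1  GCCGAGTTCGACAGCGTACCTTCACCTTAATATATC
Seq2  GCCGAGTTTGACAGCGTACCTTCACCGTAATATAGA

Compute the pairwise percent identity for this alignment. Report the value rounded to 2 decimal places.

Mismatches occur at site 9 (C→T), site 27 (T→G), site 35 (T→G), site 36 (C→A).
32 of the 36 sites match, so the percent identity is 32/36 × 100 = 88.89%.

88.89%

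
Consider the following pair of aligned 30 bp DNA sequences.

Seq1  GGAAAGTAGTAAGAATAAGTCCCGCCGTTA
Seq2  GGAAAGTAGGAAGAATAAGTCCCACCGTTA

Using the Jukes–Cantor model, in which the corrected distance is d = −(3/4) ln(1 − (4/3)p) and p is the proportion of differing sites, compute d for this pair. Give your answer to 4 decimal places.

Mismatches occur at site 10 (T↔G), site 24 (G↔A).
p = 2/30 = 0.066667.
d = −0.75 · ln(1 − (4/3)·0.066667) = −0.75 · ln(0.911111) = −0.75 · (-0.093091) = 0.0698.

0.0698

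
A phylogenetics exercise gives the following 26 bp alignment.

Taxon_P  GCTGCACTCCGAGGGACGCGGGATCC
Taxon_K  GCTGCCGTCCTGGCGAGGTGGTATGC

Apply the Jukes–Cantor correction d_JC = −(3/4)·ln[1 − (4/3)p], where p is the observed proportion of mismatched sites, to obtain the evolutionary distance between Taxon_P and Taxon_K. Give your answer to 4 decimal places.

The sequences differ at positions 6 (A/C), 7 (C/G), 11 (G/T), 12 (A/G), 14 (G/C), 17 (C/G), 19 (C/T), 22 (G/T), 25 (C/G).
p = 9/26 = 0.346154.
d = −0.75 · ln(1 − (4/3)·0.346154) = −0.75 · ln(0.538461) = −0.75 · (-0.619040) = 0.4643.

0.4643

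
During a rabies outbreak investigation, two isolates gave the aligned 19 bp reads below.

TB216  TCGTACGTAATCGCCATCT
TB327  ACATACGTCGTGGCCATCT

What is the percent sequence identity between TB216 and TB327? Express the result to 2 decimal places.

73.68%

Differing sites — 1:T/A; 3:G/A; 9:A/C; 10:A/G; 12:C/G.
14 of the 19 sites match, so the percent identity is 14/19 × 100 = 73.68%.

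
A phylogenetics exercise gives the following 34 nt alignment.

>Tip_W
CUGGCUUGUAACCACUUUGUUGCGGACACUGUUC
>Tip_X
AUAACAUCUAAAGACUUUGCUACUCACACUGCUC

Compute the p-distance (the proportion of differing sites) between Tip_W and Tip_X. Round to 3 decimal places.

0.353

Differing sites — 1:C/A; 3:G/A; 4:G/A; 6:U/A; 8:G/C; 12:C/A; 13:C/G; 20:U/C; 22:G/A; 24:G/U; 25:G/C; 32:U/C.
There are 12 differences over 34 sites, so p = 12/34 = 0.353.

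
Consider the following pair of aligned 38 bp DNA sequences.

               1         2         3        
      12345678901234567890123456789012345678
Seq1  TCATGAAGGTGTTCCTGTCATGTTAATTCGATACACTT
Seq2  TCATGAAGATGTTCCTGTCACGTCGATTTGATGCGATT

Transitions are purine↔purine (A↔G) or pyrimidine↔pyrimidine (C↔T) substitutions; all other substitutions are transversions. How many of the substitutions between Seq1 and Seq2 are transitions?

7

The sequences differ at positions 9 (G/A, transition), 21 (T/C, transition), 24 (T/C, transition), 25 (A/G, transition), 29 (C/T, transition), 33 (A/G, transition), 35 (A/G, transition), 36 (C/A, transversion).
Of the 8 differences, 7 transitions and 1 transversion, so the answer is 7.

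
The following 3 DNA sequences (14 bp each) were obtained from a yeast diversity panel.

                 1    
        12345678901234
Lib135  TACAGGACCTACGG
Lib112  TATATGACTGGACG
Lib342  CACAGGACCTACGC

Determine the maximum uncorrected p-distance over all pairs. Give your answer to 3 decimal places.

Pairwise Hamming distances:
  Lib135 vs Lib112: 7
  Lib135 vs Lib342: 2
  Lib112 vs Lib342: 9
The largest is 9 mismatches, between Lib112 and Lib342; p = 9/14 = 0.643.

0.643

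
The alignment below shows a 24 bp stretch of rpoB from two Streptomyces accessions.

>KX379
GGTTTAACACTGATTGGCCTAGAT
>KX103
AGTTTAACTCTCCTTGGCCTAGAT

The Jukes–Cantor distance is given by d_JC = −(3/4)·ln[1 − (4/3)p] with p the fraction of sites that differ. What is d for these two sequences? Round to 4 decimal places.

0.1885

Differing sites — 1:G/A; 9:A/T; 12:G/C; 13:A/C.
p = 4/24 = 0.166667.
d = −0.75 · ln(1 − (4/3)·0.166667) = −0.75 · ln(0.777777) = −0.75 · (-0.251315) = 0.1885.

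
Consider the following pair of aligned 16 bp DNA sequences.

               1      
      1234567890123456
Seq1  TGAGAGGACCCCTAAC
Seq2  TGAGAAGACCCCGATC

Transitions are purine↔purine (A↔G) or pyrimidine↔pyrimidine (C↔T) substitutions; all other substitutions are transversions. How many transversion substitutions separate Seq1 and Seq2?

2

The sequences differ at positions 6 (G/A, transition), 13 (T/G, transversion), 15 (A/T, transversion).
Of the 3 differences, 1 transition and 2 transversions, so the answer is 2.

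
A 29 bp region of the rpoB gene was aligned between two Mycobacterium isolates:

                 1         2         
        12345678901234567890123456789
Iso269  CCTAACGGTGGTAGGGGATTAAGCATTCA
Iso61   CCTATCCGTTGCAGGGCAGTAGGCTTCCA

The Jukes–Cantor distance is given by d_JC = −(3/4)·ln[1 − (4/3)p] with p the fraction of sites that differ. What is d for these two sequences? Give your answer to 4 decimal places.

0.4006

Mismatches occur at site 5 (A→T), site 7 (G→C), site 10 (G→T), site 12 (T→C), site 17 (G→C), site 19 (T→G), site 22 (A→G), site 25 (A→T), site 27 (T→C).
p = 9/29 = 0.310345.
d = −0.75 · ln(1 − (4/3)·0.310345) = −0.75 · ln(0.586207) = −0.75 · (-0.534082) = 0.4006.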